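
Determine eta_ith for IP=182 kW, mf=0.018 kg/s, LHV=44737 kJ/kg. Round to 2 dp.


eta_ith = (IP / (mf * LHV)) * 100
Denominator = 0.018 * 44737 = 805.2660 kW
eta_ith = (182 / 805.2660) * 100 = 22.60%


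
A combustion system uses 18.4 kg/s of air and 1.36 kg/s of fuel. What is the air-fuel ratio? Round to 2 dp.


AFR = m_air / m_fuel
AFR = 18.4 / 1.36 = 13.53


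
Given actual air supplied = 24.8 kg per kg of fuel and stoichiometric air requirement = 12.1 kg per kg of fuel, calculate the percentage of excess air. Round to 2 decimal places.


Excess air = actual - stoichiometric = 24.8 - 12.1 = 12.70 kg/kg fuel
Excess air % = (excess / stoich) * 100 = (12.70 / 12.1) * 100 = 104.96%


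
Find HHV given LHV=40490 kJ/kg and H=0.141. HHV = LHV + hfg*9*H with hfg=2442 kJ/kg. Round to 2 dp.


HHV = LHV + hfg * 9 * H
Water addition = 2442 * 9 * 0.141 = 3098.898 kJ/kg
HHV = 40490 + 3098.898 = 43588.90 kJ/kg


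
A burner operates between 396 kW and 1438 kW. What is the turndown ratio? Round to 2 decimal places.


TDR = Q_max / Q_min
TDR = 1438 / 396 = 3.63


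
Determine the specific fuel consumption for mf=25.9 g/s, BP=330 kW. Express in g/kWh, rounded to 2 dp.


SFC = (mf / BP) * 3600
Rate = 25.9 / 330 = 0.078485 g/(s*kW)
SFC = 0.078485 * 3600 = 282.55 g/kWh


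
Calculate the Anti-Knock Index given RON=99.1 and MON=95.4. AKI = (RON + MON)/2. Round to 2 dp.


AKI = (RON + MON) / 2
AKI = (99.1 + 95.4) / 2
AKI = 194.5 / 2 = 97.25


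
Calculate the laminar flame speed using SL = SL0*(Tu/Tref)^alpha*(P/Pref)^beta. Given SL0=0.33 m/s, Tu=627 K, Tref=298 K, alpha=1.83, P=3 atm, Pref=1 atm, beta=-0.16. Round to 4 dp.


SL = SL0 * (Tu/Tref)^alpha * (P/Pref)^beta
T ratio = 627/298 = 2.10402685
(T ratio)^alpha = 2.10402685^1.83 = 3.901071
(P/Pref)^beta = 3^(-0.16) = 0.838804
SL = 0.33 * 3.901071 * 0.838804 = 1.0798 m/s


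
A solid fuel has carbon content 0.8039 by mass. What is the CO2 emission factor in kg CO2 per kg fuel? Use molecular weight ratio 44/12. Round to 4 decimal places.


EF = C_frac * (M_CO2 / M_C)
EF = 0.8039 * (44/12)
EF = 0.8039 * 3.666667 = 2.9476 kg_CO2/kg_fuel


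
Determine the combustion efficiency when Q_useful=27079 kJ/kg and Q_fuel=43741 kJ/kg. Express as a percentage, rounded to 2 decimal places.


Efficiency = (Q_useful / Q_fuel) * 100
Efficiency = (27079 / 43741) * 100
Efficiency = 0.6191 * 100 = 61.91%


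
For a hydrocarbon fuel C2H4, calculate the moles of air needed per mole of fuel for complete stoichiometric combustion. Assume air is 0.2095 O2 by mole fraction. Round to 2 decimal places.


Balanced combustion: C2H4 + 3 O2 -> 2 CO2 + 2 H2O
O2 needed = C + H/4 = 2 + 4/4 = 3.00 moles
Air moles = O2 / 0.2095 = 3.00 / 0.2095 = 14.32 moles air


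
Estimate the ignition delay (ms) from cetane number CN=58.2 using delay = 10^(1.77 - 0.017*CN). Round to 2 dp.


delay = 10^(1.77 - 0.017*CN)
Exponent = 1.77 - 0.017*58.2 = 0.7806
delay = 10^0.7806 = 6.03 ms


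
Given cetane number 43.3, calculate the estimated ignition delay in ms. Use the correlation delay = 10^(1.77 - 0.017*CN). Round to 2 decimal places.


delay = 10^(1.77 - 0.017*CN)
Exponent = 1.77 - 0.017*43.3 = 1.0339
delay = 10^1.0339 = 10.81 ms


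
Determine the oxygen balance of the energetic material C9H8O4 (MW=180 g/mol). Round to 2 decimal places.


OB = -1600 * (2C + H/2 - O) / MW
Inner = 2*9 + 8/2 - 4 = 18.00
OB = -1600 * 18.00 / 180 = -160.00%


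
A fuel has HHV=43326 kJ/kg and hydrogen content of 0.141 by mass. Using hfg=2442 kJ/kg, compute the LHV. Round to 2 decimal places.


LHV = HHV - hfg * 9 * H
Water correction = 2442 * 9 * 0.141 = 3098.898 kJ/kg
LHV = 43326 - 3098.898 = 40227.10 kJ/kg


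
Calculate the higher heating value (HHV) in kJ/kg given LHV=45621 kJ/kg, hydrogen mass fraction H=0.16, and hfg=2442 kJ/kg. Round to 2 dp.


HHV = LHV + hfg * 9 * H
Water addition = 2442 * 9 * 0.16 = 3516.480 kJ/kg
HHV = 45621 + 3516.480 = 49137.48 kJ/kg


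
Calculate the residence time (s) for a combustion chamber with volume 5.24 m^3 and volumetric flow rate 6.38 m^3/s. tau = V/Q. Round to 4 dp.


tau = V / Q_flow
tau = 5.24 / 6.38 = 0.8213 s


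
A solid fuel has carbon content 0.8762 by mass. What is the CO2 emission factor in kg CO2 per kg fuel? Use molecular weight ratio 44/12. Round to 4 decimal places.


EF = C_frac * (M_CO2 / M_C)
EF = 0.8762 * (44/12)
EF = 0.8762 * 3.666667 = 3.2127 kg_CO2/kg_fuel


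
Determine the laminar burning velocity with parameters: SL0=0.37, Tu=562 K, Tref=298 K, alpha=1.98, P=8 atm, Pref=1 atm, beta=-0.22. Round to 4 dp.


SL = SL0 * (Tu/Tref)^alpha * (P/Pref)^beta
T ratio = 562/298 = 1.88590604
(T ratio)^alpha = 1.88590604^1.98 = 3.511799
(P/Pref)^beta = 8^(-0.22) = 0.632878
SL = 0.37 * 3.511799 * 0.632878 = 0.8223 m/s


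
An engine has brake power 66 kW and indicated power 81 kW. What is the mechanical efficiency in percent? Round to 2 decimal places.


eta_mech = (BP / IP) * 100
Ratio = 66 / 81 = 0.8148
eta_mech = 0.8148 * 100 = 81.48%


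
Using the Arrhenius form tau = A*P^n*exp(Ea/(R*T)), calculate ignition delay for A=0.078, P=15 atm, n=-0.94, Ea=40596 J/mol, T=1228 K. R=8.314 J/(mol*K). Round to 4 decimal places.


tau = A * P^n * exp(Ea/(R*T))
P^n = 15^(-0.94) = 0.07842856
Ea/(R*T) = 40596/(8.314*1228) = 3.976261
exp(Ea/(R*T)) = 53.317295
tau = 0.078 * 0.07842856 * 53.317295 = 0.3262 ms


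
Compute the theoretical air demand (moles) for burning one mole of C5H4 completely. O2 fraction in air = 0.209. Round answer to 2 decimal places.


Balanced combustion: C5H4 + 6 O2 -> 5 CO2 + 2 H2O
O2 needed = C + H/4 = 5 + 4/4 = 6.00 moles
Air moles = O2 / 0.209 = 6.00 / 0.209 = 28.71 moles air


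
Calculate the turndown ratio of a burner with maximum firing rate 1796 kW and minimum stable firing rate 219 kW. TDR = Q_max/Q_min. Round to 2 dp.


TDR = Q_max / Q_min
TDR = 1796 / 219 = 8.20


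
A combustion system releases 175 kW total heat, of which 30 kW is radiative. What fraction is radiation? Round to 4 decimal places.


f_rad = Q_rad / Q_total
f_rad = 30 / 175 = 0.1714


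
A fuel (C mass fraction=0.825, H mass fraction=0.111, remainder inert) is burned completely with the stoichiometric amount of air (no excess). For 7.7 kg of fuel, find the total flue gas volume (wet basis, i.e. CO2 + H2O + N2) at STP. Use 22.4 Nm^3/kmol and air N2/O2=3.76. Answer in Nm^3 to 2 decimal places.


Per kg fuel: CO2 = (C/12 kmol)*22.4 = (0.825/12)*22.4 = 1.54000 Nm^3
Per kg fuel: H2O = (H/2 kmol)*22.4 = (0.111/2)*22.4 = 1.24320 Nm^3
O2 needed per kg fuel = C/12 + H/4 = 0.825/12 + 0.111/4 = 0.09650000 kmol
Per kg fuel: N2 = O2*3.76*22.4 = 0.09650000*3.76*22.4 = 8.12762 Nm^3
Total per kg = 1.54000 + 1.24320 + 8.12762 = 10.91082 Nm^3
Total = 10.91082 * 7.7 = 84.01 Nm^3


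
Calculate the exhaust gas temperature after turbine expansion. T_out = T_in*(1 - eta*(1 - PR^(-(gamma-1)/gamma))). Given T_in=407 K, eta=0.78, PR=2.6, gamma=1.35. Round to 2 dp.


T_out = T_in * (1 - eta * (1 - PR^(-(gamma-1)/gamma)))
Exponent = -(1.35-1)/1.35 = -0.25925926
PR^exp = 2.6^(-0.25925926) = 0.78057442
Factor = 1 - 0.78*(1 - 0.78057442) = 0.82884805
T_out = 407 * 0.82884805 = 337.34 K


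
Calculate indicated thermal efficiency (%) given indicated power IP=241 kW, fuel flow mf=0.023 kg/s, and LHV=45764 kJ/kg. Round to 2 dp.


eta_ith = (IP / (mf * LHV)) * 100
Denominator = 0.023 * 45764 = 1052.5720 kW
eta_ith = (241 / 1052.5720) * 100 = 22.90%


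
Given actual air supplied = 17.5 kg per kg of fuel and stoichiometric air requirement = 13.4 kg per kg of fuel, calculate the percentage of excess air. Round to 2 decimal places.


Excess air = actual - stoichiometric = 17.5 - 13.4 = 4.10 kg/kg fuel
Excess air % = (excess / stoich) * 100 = (4.10 / 13.4) * 100 = 30.60%


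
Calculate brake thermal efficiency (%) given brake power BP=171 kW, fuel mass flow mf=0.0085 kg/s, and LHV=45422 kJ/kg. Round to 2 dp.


eta_BTE = (BP / (mf * LHV)) * 100
Denominator = 0.0085 * 45422 = 386.0870 kW
eta_BTE = (171 / 386.0870) * 100 = 44.29%


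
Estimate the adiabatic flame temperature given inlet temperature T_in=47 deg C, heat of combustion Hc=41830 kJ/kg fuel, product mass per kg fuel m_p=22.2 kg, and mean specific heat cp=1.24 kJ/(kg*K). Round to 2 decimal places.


T_ad = T_in + Hc / (m_p * cp)
Denominator = 22.2 * 1.24 = 27.5280
Temperature rise = 41830 / 27.5280 = 1519.54 K
T_ad = 47 + 1519.54 = 1566.54 deg C


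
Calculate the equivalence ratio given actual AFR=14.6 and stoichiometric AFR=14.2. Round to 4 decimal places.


phi = AFR_stoich / AFR_actual
phi = 14.2 / 14.6 = 0.9726


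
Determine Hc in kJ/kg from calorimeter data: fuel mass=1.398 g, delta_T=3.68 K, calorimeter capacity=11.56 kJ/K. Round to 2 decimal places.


Hc = C_cal * delta_T / m_fuel
Q_released = 11.56 * 3.68 = 42.5408 kJ
m_fuel = 1.398 g = 1.398/1000 kg = 0.001398 kg
Hc = 42.5408 / 0.001398 = 30429.76 kJ/kg


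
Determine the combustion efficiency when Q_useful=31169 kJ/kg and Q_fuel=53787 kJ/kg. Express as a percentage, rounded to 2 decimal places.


Efficiency = (Q_useful / Q_fuel) * 100
Efficiency = (31169 / 53787) * 100
Efficiency = 0.5795 * 100 = 57.95%


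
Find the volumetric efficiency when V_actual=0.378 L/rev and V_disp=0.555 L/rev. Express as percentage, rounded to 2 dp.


eta_v = (V_actual / V_disp) * 100
Ratio = 0.378 / 0.555 = 0.6811
eta_v = 0.6811 * 100 = 68.11%


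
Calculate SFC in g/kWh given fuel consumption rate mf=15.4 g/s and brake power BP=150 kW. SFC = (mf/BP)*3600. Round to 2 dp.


SFC = (mf / BP) * 3600
Rate = 15.4 / 150 = 0.102667 g/(s*kW)
SFC = 0.102667 * 3600 = 369.60 g/kWh


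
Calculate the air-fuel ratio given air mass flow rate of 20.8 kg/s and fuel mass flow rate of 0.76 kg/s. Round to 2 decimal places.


AFR = m_air / m_fuel
AFR = 20.8 / 0.76 = 27.37


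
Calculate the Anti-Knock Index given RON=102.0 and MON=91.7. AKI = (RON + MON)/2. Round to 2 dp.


AKI = (RON + MON) / 2
AKI = (102.0 + 91.7) / 2
AKI = 193.7 / 2 = 96.85


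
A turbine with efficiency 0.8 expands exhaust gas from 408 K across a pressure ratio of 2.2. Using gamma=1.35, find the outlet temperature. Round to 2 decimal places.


T_out = T_in * (1 - eta * (1 - PR^(-(gamma-1)/gamma)))
Exponent = -(1.35-1)/1.35 = -0.25925926
PR^exp = 2.2^(-0.25925926) = 0.81512413
Factor = 1 - 0.8*(1 - 0.81512413) = 0.85209930
T_out = 408 * 0.85209930 = 347.66 K


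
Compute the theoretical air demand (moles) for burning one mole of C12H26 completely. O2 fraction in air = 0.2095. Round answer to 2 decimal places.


Balanced combustion: C12H26 + 18.5 O2 -> 12 CO2 + 13 H2O
O2 needed = C + H/4 = 12 + 26/4 = 18.50 moles
Air moles = O2 / 0.2095 = 18.50 / 0.2095 = 88.31 moles air


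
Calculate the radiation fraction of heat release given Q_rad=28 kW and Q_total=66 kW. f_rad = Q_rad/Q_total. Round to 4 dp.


f_rad = Q_rad / Q_total
f_rad = 28 / 66 = 0.4242


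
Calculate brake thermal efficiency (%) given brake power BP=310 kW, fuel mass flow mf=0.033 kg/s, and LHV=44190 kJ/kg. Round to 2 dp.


eta_BTE = (BP / (mf * LHV)) * 100
Denominator = 0.033 * 44190 = 1458.2700 kW
eta_BTE = (310 / 1458.2700) * 100 = 21.26%


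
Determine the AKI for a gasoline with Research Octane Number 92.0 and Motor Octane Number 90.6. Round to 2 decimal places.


AKI = (RON + MON) / 2
AKI = (92.0 + 90.6) / 2
AKI = 182.6 / 2 = 91.30


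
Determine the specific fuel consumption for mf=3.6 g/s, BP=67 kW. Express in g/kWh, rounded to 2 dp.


SFC = (mf / BP) * 3600
Rate = 3.6 / 67 = 0.053731 g/(s*kW)
SFC = 0.053731 * 3600 = 193.43 g/kWh


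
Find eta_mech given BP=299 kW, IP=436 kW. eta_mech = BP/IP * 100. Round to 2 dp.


eta_mech = (BP / IP) * 100
Ratio = 299 / 436 = 0.6858
eta_mech = 0.6858 * 100 = 68.58%


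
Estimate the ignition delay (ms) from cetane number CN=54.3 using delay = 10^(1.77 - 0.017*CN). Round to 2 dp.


delay = 10^(1.77 - 0.017*CN)
Exponent = 1.77 - 0.017*54.3 = 0.8469
delay = 10^0.8469 = 7.03 ms


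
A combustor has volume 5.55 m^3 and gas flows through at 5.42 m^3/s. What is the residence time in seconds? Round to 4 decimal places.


tau = V / Q_flow
tau = 5.55 / 5.42 = 1.0240 s


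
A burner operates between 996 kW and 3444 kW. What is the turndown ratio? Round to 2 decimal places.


TDR = Q_max / Q_min
TDR = 3444 / 996 = 3.46


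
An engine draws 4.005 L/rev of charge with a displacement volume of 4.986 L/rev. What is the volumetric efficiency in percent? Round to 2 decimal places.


eta_v = (V_actual / V_disp) * 100
Ratio = 4.005 / 4.986 = 0.8032
eta_v = 0.8032 * 100 = 80.32%


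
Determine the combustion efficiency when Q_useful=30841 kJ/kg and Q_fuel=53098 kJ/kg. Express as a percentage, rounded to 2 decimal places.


Efficiency = (Q_useful / Q_fuel) * 100
Efficiency = (30841 / 53098) * 100
Efficiency = 0.5808 * 100 = 58.08%


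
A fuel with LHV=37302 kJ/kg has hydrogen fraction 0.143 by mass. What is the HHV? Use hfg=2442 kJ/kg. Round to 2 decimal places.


HHV = LHV + hfg * 9 * H
Water addition = 2442 * 9 * 0.143 = 3142.854 kJ/kg
HHV = 37302 + 3142.854 = 40444.85 kJ/kg


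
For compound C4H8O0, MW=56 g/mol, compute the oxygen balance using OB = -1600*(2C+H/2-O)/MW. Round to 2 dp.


OB = -1600 * (2C + H/2 - O) / MW
Inner = 2*4 + 8/2 - 0 = 12.00
OB = -1600 * 12.00 / 56 = -342.86%


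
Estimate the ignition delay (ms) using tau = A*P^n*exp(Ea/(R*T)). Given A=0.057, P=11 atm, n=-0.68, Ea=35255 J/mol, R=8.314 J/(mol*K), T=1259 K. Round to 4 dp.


tau = A * P^n * exp(Ea/(R*T))
P^n = 11^(-0.68) = 0.19581816
Ea/(R*T) = 35255/(8.314*1259) = 3.368100
exp(Ea/(R*T)) = 29.023328
tau = 0.057 * 0.19581816 * 29.023328 = 0.3239 ms


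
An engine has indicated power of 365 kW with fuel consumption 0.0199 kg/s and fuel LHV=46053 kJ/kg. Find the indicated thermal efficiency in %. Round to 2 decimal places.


eta_ith = (IP / (mf * LHV)) * 100
Denominator = 0.0199 * 46053 = 916.4547 kW
eta_ith = (365 / 916.4547) * 100 = 39.83%


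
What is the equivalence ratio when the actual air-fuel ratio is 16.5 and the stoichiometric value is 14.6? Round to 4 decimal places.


phi = AFR_stoich / AFR_actual
phi = 14.6 / 16.5 = 0.8848


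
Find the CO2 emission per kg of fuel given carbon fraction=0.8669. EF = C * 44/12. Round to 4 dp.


EF = C_frac * (M_CO2 / M_C)
EF = 0.8669 * (44/12)
EF = 0.8669 * 3.666667 = 3.1786 kg_CO2/kg_fuel


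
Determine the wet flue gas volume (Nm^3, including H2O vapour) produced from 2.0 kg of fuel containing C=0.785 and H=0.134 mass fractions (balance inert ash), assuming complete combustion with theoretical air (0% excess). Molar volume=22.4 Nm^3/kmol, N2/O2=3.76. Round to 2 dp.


Per kg fuel: CO2 = (C/12 kmol)*22.4 = (0.785/12)*22.4 = 1.46533 Nm^3
Per kg fuel: H2O = (H/2 kmol)*22.4 = (0.134/2)*22.4 = 1.50080 Nm^3
O2 needed per kg fuel = C/12 + H/4 = 0.785/12 + 0.134/4 = 0.09891667 kmol
Per kg fuel: N2 = O2*3.76*22.4 = 0.09891667*3.76*22.4 = 8.33116 Nm^3
Total per kg = 1.46533 + 1.50080 + 8.33116 = 11.29729 Nm^3
Total = 11.29729 * 2.0 = 22.59 Nm^3


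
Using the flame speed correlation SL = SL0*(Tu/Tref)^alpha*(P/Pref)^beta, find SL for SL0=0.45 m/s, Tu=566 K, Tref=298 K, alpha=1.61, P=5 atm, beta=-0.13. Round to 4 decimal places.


SL = SL0 * (Tu/Tref)^alpha * (P/Pref)^beta
T ratio = 566/298 = 1.89932886
(T ratio)^alpha = 1.89932886^1.61 = 2.808965
(P/Pref)^beta = 5^(-0.13) = 0.811211
SL = 0.45 * 2.808965 * 0.811211 = 1.0254 m/s


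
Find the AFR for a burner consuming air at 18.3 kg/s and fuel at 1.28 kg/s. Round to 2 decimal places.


AFR = m_air / m_fuel
AFR = 18.3 / 1.28 = 14.30


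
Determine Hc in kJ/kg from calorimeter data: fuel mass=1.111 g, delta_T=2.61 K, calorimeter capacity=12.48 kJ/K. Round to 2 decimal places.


Hc = C_cal * delta_T / m_fuel
Q_released = 12.48 * 2.61 = 32.5728 kJ
m_fuel = 1.111 g = 1.111/1000 kg = 0.001111 kg
Hc = 32.5728 / 0.001111 = 29318.45 kJ/kg


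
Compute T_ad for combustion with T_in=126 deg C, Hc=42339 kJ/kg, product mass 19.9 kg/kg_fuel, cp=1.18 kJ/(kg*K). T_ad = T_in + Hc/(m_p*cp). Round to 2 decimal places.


T_ad = T_in + Hc / (m_p * cp)
Denominator = 19.9 * 1.18 = 23.4820
Temperature rise = 42339 / 23.4820 = 1803.04 K
T_ad = 126 + 1803.04 = 1929.04 deg C


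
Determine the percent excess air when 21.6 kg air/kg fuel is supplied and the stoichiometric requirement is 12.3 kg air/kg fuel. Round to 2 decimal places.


Excess air = actual - stoichiometric = 21.6 - 12.3 = 9.30 kg/kg fuel
Excess air % = (excess / stoich) * 100 = (9.30 / 12.3) * 100 = 75.61%


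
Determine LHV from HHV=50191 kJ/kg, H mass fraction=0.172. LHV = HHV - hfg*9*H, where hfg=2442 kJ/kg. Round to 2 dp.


LHV = HHV - hfg * 9 * H
Water correction = 2442 * 9 * 0.172 = 3780.216 kJ/kg
LHV = 50191 - 3780.216 = 46410.78 kJ/kg


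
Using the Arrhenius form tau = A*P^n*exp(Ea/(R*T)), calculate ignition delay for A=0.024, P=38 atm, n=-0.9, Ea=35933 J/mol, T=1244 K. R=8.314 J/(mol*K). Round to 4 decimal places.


tau = A * P^n * exp(Ea/(R*T))
P^n = 38^(-0.9) = 0.03786123
Ea/(R*T) = 35933/(8.314*1244) = 3.474266
exp(Ea/(R*T)) = 32.274133
tau = 0.024 * 0.03786123 * 32.274133 = 0.0293 ms


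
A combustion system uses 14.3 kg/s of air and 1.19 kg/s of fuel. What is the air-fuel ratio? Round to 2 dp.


AFR = m_air / m_fuel
AFR = 14.3 / 1.19 = 12.02


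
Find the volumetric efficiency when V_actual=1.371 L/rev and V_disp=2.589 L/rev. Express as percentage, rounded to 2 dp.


eta_v = (V_actual / V_disp) * 100
Ratio = 1.371 / 2.589 = 0.5295
eta_v = 0.5295 * 100 = 52.95%


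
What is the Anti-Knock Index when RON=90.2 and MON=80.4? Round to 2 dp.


AKI = (RON + MON) / 2
AKI = (90.2 + 80.4) / 2
AKI = 170.6 / 2 = 85.30


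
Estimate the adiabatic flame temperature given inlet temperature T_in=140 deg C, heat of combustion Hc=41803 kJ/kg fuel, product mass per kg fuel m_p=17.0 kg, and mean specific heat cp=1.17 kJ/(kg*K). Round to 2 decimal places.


T_ad = T_in + Hc / (m_p * cp)
Denominator = 17.0 * 1.17 = 19.8900
Temperature rise = 41803 / 19.8900 = 2101.71 K
T_ad = 140 + 2101.71 = 2241.71 deg C


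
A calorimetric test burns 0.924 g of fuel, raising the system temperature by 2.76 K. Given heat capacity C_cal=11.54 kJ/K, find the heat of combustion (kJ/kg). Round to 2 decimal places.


Hc = C_cal * delta_T / m_fuel
Q_released = 11.54 * 2.76 = 31.8504 kJ
m_fuel = 0.924 g = 0.924/1000 kg = 0.000924 kg
Hc = 31.8504 / 0.000924 = 34470.13 kJ/kg


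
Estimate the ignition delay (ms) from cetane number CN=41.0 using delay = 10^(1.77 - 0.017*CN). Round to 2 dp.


delay = 10^(1.77 - 0.017*CN)
Exponent = 1.77 - 0.017*41.0 = 1.0730
delay = 10^1.0730 = 11.83 ms


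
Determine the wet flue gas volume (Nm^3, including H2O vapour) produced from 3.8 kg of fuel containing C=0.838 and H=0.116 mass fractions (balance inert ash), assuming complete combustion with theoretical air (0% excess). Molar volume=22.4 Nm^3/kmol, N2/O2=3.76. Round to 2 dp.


Per kg fuel: CO2 = (C/12 kmol)*22.4 = (0.838/12)*22.4 = 1.56427 Nm^3
Per kg fuel: H2O = (H/2 kmol)*22.4 = (0.116/2)*22.4 = 1.29920 Nm^3
O2 needed per kg fuel = C/12 + H/4 = 0.838/12 + 0.116/4 = 0.09883333 kmol
Per kg fuel: N2 = O2*3.76*22.4 = 0.09883333*3.76*22.4 = 8.32414 Nm^3
Total per kg = 1.56427 + 1.29920 + 8.32414 = 11.18761 Nm^3
Total = 11.18761 * 3.8 = 42.51 Nm^3


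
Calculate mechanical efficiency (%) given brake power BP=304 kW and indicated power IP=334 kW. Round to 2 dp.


eta_mech = (BP / IP) * 100
Ratio = 304 / 334 = 0.9102
eta_mech = 0.9102 * 100 = 91.02%


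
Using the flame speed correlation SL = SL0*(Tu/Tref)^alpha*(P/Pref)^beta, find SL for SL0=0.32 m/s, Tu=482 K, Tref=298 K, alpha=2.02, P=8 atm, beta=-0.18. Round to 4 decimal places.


SL = SL0 * (Tu/Tref)^alpha * (P/Pref)^beta
T ratio = 482/298 = 1.61744966
(T ratio)^alpha = 1.61744966^2.02 = 2.641424
(P/Pref)^beta = 8^(-0.18) = 0.687771
SL = 0.32 * 2.641424 * 0.687771 = 0.5813 m/s


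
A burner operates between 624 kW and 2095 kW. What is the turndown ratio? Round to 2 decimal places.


TDR = Q_max / Q_min
TDR = 2095 / 624 = 3.36


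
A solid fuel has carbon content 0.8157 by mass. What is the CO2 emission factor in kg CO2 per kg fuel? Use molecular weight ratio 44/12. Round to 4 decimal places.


EF = C_frac * (M_CO2 / M_C)
EF = 0.8157 * (44/12)
EF = 0.8157 * 3.666667 = 2.9909 kg_CO2/kg_fuel


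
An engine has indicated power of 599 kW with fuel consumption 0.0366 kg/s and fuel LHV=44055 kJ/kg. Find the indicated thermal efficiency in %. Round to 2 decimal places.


eta_ith = (IP / (mf * LHV)) * 100
Denominator = 0.0366 * 44055 = 1612.4130 kW
eta_ith = (599 / 1612.4130) * 100 = 37.15%


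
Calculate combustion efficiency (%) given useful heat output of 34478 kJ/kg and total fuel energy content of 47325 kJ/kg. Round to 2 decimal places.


Efficiency = (Q_useful / Q_fuel) * 100
Efficiency = (34478 / 47325) * 100
Efficiency = 0.7285 * 100 = 72.85%


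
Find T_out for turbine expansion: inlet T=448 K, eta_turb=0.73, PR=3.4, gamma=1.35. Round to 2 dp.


T_out = T_in * (1 - eta * (1 - PR^(-(gamma-1)/gamma)))
Exponent = -(1.35-1)/1.35 = -0.25925926
PR^exp = 3.4^(-0.25925926) = 0.72813041
Factor = 1 - 0.73*(1 - 0.72813041) = 0.80153520
T_out = 448 * 0.80153520 = 359.09 K


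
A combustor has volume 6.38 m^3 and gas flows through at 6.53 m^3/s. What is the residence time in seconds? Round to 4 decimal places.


tau = V / Q_flow
tau = 6.38 / 6.53 = 0.9770 s


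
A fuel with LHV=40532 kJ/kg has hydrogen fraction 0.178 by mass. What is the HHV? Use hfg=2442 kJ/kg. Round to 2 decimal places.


HHV = LHV + hfg * 9 * H
Water addition = 2442 * 9 * 0.178 = 3912.084 kJ/kg
HHV = 40532 + 3912.084 = 44444.08 kJ/kg


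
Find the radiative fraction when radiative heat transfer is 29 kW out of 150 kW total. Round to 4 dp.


f_rad = Q_rad / Q_total
f_rad = 29 / 150 = 0.1933


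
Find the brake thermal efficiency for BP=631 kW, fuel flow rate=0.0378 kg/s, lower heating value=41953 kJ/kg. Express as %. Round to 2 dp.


eta_BTE = (BP / (mf * LHV)) * 100
Denominator = 0.0378 * 41953 = 1585.8234 kW
eta_BTE = (631 / 1585.8234) * 100 = 39.79%


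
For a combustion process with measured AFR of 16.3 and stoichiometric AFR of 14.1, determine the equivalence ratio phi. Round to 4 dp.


phi = AFR_stoich / AFR_actual
phi = 14.1 / 16.3 = 0.8650


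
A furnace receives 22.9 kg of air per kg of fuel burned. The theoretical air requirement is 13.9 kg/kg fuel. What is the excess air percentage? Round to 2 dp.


Excess air = actual - stoichiometric = 22.9 - 13.9 = 9.00 kg/kg fuel
Excess air % = (excess / stoich) * 100 = (9.00 / 13.9) * 100 = 64.75%


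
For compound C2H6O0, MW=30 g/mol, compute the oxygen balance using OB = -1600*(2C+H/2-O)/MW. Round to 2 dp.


OB = -1600 * (2C + H/2 - O) / MW
Inner = 2*2 + 6/2 - 0 = 7.00
OB = -1600 * 7.00 / 30 = -373.33%


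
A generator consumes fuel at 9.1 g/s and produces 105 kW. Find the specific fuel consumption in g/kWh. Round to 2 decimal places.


SFC = (mf / BP) * 3600
Rate = 9.1 / 105 = 0.086667 g/(s*kW)
SFC = 0.086667 * 3600 = 312.00 g/kWh


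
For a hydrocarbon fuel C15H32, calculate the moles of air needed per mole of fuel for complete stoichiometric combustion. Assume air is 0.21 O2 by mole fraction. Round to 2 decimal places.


Balanced combustion: C15H32 + 23 O2 -> 15 CO2 + 16 H2O
O2 needed = C + H/4 = 15 + 32/4 = 23.00 moles
Air moles = O2 / 0.21 = 23.00 / 0.21 = 109.52 moles air


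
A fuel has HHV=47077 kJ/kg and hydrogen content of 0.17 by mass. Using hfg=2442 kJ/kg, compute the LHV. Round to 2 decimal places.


LHV = HHV - hfg * 9 * H
Water correction = 2442 * 9 * 0.17 = 3736.260 kJ/kg
LHV = 47077 - 3736.260 = 43340.74 kJ/kg


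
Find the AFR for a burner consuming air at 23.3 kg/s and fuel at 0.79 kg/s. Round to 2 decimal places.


AFR = m_air / m_fuel
AFR = 23.3 / 0.79 = 29.49


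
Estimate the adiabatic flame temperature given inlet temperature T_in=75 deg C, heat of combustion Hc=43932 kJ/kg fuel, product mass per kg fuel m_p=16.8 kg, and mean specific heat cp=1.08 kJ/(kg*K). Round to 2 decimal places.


T_ad = T_in + Hc / (m_p * cp)
Denominator = 16.8 * 1.08 = 18.1440
Temperature rise = 43932 / 18.1440 = 2421.30 K
T_ad = 75 + 2421.30 = 2496.30 deg C


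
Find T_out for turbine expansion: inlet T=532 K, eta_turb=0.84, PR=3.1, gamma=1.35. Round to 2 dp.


T_out = T_in * (1 - eta * (1 - PR^(-(gamma-1)/gamma)))
Exponent = -(1.35-1)/1.35 = -0.25925926
PR^exp = 3.1^(-0.25925926) = 0.74577862
Factor = 1 - 0.84*(1 - 0.74577862) = 0.78645404
T_out = 532 * 0.78645404 = 418.39 K


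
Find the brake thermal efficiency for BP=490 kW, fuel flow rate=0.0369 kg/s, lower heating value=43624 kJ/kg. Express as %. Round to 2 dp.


eta_BTE = (BP / (mf * LHV)) * 100
Denominator = 0.0369 * 43624 = 1609.7256 kW
eta_BTE = (490 / 1609.7256) * 100 = 30.44%


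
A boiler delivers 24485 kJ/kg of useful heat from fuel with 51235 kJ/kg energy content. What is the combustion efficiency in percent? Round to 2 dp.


Efficiency = (Q_useful / Q_fuel) * 100
Efficiency = (24485 / 51235) * 100
Efficiency = 0.4779 * 100 = 47.79%


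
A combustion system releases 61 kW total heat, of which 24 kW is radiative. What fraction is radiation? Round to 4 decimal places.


f_rad = Q_rad / Q_total
f_rad = 24 / 61 = 0.3934


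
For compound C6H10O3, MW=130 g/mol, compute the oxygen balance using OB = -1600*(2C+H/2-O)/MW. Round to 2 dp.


OB = -1600 * (2C + H/2 - O) / MW
Inner = 2*6 + 10/2 - 3 = 14.00
OB = -1600 * 14.00 / 130 = -172.31%


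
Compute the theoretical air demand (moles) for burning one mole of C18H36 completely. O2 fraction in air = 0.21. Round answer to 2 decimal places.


Balanced combustion: C18H36 + 27 O2 -> 18 CO2 + 18 H2O
O2 needed = C + H/4 = 18 + 36/4 = 27.00 moles
Air moles = O2 / 0.21 = 27.00 / 0.21 = 128.57 moles air


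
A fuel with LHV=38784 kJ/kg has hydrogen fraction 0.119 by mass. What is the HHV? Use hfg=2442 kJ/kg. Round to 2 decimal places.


HHV = LHV + hfg * 9 * H
Water addition = 2442 * 9 * 0.119 = 2615.382 kJ/kg
HHV = 38784 + 2615.382 = 41399.38 kJ/kg


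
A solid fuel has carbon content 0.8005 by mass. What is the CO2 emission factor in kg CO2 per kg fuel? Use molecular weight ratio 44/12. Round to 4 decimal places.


EF = C_frac * (M_CO2 / M_C)
EF = 0.8005 * (44/12)
EF = 0.8005 * 3.666667 = 2.9352 kg_CO2/kg_fuel


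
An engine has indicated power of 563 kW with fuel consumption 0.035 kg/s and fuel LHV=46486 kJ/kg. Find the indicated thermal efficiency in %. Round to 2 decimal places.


eta_ith = (IP / (mf * LHV)) * 100
Denominator = 0.035 * 46486 = 1627.0100 kW
eta_ith = (563 / 1627.0100) * 100 = 34.60%


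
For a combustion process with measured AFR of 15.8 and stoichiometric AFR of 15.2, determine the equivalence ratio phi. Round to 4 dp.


phi = AFR_stoich / AFR_actual
phi = 15.2 / 15.8 = 0.9620


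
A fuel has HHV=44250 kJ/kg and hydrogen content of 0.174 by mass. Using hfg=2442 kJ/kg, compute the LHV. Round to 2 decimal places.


LHV = HHV - hfg * 9 * H
Water correction = 2442 * 9 * 0.174 = 3824.172 kJ/kg
LHV = 44250 - 3824.172 = 40425.83 kJ/kg


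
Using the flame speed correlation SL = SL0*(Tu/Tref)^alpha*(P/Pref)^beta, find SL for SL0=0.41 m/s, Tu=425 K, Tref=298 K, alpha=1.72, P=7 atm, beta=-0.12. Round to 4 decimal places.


SL = SL0 * (Tu/Tref)^alpha * (P/Pref)^beta
T ratio = 425/298 = 1.42617450
(T ratio)^alpha = 1.42617450^1.72 = 1.841522
(P/Pref)^beta = 7^(-0.12) = 0.791750
SL = 0.41 * 1.841522 * 0.791750 = 0.5978 m/s


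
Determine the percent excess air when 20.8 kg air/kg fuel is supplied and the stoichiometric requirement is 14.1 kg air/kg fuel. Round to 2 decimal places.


Excess air = actual - stoichiometric = 20.8 - 14.1 = 6.70 kg/kg fuel
Excess air % = (excess / stoich) * 100 = (6.70 / 14.1) * 100 = 47.52%


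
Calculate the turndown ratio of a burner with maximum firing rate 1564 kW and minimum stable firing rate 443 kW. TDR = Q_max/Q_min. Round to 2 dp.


TDR = Q_max / Q_min
TDR = 1564 / 443 = 3.53


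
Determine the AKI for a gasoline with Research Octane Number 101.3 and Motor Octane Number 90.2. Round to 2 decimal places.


AKI = (RON + MON) / 2
AKI = (101.3 + 90.2) / 2
AKI = 191.5 / 2 = 95.75


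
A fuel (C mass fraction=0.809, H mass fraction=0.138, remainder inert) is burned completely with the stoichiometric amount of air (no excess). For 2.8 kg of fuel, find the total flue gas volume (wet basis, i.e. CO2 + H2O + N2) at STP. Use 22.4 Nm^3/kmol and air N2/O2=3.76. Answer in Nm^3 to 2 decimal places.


Per kg fuel: CO2 = (C/12 kmol)*22.4 = (0.809/12)*22.4 = 1.51013 Nm^3
Per kg fuel: H2O = (H/2 kmol)*22.4 = (0.138/2)*22.4 = 1.54560 Nm^3
O2 needed per kg fuel = C/12 + H/4 = 0.809/12 + 0.138/4 = 0.10191667 kmol
Per kg fuel: N2 = O2*3.76*22.4 = 0.10191667*3.76*22.4 = 8.58383 Nm^3
Total per kg = 1.51013 + 1.54560 + 8.58383 = 11.63956 Nm^3
Total = 11.63956 * 2.8 = 32.59 Nm^3


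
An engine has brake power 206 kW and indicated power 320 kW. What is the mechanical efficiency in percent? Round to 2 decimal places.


eta_mech = (BP / IP) * 100
Ratio = 206 / 320 = 0.6438
eta_mech = 0.6438 * 100 = 64.38%


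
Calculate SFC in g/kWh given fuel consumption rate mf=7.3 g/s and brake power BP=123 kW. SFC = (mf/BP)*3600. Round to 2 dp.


SFC = (mf / BP) * 3600
Rate = 7.3 / 123 = 0.059350 g/(s*kW)
SFC = 0.059350 * 3600 = 213.66 g/kWh


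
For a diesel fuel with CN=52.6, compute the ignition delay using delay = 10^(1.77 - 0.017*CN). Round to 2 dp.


delay = 10^(1.77 - 0.017*CN)
Exponent = 1.77 - 0.017*52.6 = 0.8758
delay = 10^0.8758 = 7.51 ms


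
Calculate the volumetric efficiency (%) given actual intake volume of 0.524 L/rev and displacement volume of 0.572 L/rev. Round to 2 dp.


eta_v = (V_actual / V_disp) * 100
Ratio = 0.524 / 0.572 = 0.9161
eta_v = 0.9161 * 100 = 91.61%


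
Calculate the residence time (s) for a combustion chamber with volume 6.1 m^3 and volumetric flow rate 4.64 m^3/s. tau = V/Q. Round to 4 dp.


tau = V / Q_flow
tau = 6.1 / 4.64 = 1.3147 s


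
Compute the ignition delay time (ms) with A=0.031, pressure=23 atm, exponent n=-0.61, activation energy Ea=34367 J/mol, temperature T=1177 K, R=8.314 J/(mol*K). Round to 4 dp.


tau = A * P^n * exp(Ea/(R*T))
P^n = 23^(-0.61) = 0.14768828
Ea/(R*T) = 34367/(8.314*1177) = 3.512005
exp(Ea/(R*T)) = 33.515403
tau = 0.031 * 0.14768828 * 33.515403 = 0.1534 ms


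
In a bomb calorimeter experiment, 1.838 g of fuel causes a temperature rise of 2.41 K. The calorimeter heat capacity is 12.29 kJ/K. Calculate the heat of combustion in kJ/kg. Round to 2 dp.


Hc = C_cal * delta_T / m_fuel
Q_released = 12.29 * 2.41 = 29.6189 kJ
m_fuel = 1.838 g = 1.838/1000 kg = 0.001838 kg
Hc = 29.6189 / 0.001838 = 16114.74 kJ/kg


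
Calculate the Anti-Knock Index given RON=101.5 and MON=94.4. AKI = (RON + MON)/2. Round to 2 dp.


AKI = (RON + MON) / 2
AKI = (101.5 + 94.4) / 2
AKI = 195.9 / 2 = 97.95


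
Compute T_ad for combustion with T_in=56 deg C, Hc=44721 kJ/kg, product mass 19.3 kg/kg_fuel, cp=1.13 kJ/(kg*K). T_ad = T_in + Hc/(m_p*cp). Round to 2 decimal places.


T_ad = T_in + Hc / (m_p * cp)
Denominator = 19.3 * 1.13 = 21.8090
Temperature rise = 44721 / 21.8090 = 2050.58 K
T_ad = 56 + 2050.58 = 2106.58 deg C


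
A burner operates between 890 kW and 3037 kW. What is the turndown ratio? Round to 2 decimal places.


TDR = Q_max / Q_min
TDR = 3037 / 890 = 3.41


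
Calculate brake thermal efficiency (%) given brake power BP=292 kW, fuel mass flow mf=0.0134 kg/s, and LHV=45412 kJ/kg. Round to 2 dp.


eta_BTE = (BP / (mf * LHV)) * 100
Denominator = 0.0134 * 45412 = 608.5208 kW
eta_BTE = (292 / 608.5208) * 100 = 47.99%


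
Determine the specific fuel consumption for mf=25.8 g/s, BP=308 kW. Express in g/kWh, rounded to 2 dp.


SFC = (mf / BP) * 3600
Rate = 25.8 / 308 = 0.083766 g/(s*kW)
SFC = 0.083766 * 3600 = 301.56 g/kWh


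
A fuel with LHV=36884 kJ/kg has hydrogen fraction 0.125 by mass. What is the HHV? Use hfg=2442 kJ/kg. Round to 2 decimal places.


HHV = LHV + hfg * 9 * H
Water addition = 2442 * 9 * 0.125 = 2747.250 kJ/kg
HHV = 36884 + 2747.250 = 39631.25 kJ/kg


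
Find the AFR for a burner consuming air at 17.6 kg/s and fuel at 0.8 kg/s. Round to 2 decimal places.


AFR = m_air / m_fuel
AFR = 17.6 / 0.8 = 22.00


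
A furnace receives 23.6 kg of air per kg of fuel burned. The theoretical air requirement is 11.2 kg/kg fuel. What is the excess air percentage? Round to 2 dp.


Excess air = actual - stoichiometric = 23.6 - 11.2 = 12.40 kg/kg fuel
Excess air % = (excess / stoich) * 100 = (12.40 / 11.2) * 100 = 110.71%


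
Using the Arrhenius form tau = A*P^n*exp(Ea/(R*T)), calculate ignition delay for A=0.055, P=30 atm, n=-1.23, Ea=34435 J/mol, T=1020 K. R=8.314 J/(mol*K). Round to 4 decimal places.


tau = A * P^n * exp(Ea/(R*T))
P^n = 30^(-1.23) = 0.01524547
Ea/(R*T) = 34435/(8.314*1020) = 4.060597
exp(Ea/(R*T)) = 58.008935
tau = 0.055 * 0.01524547 * 58.008935 = 0.0486 ms


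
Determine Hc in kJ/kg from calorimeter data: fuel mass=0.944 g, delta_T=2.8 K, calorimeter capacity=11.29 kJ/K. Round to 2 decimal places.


Hc = C_cal * delta_T / m_fuel
Q_released = 11.29 * 2.8 = 31.6120 kJ
m_fuel = 0.944 g = 0.944/1000 kg = 0.000944 kg
Hc = 31.6120 / 0.000944 = 33487.29 kJ/kg


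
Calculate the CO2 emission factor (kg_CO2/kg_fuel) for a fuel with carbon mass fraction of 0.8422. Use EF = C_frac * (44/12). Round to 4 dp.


EF = C_frac * (M_CO2 / M_C)
EF = 0.8422 * (44/12)
EF = 0.8422 * 3.666667 = 3.0881 kg_CO2/kg_fuel


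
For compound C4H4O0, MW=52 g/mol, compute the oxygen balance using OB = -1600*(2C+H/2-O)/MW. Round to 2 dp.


OB = -1600 * (2C + H/2 - O) / MW
Inner = 2*4 + 4/2 - 0 = 10.00
OB = -1600 * 10.00 / 52 = -307.69%


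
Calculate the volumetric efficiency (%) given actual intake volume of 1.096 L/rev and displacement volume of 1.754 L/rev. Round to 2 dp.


eta_v = (V_actual / V_disp) * 100
Ratio = 1.096 / 1.754 = 0.6249
eta_v = 0.6249 * 100 = 62.49%


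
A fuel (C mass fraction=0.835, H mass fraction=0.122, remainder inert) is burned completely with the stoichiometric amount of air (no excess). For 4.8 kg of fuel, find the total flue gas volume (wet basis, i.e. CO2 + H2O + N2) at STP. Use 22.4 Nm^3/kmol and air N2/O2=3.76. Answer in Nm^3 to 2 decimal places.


Per kg fuel: CO2 = (C/12 kmol)*22.4 = (0.835/12)*22.4 = 1.55867 Nm^3
Per kg fuel: H2O = (H/2 kmol)*22.4 = (0.122/2)*22.4 = 1.36640 Nm^3
O2 needed per kg fuel = C/12 + H/4 = 0.835/12 + 0.122/4 = 0.10008333 kmol
Per kg fuel: N2 = O2*3.76*22.4 = 0.10008333*3.76*22.4 = 8.42942 Nm^3
Total per kg = 1.55867 + 1.36640 + 8.42942 = 11.35449 Nm^3
Total = 11.35449 * 4.8 = 54.50 Nm^3


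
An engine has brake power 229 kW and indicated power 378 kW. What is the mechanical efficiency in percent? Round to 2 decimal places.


eta_mech = (BP / IP) * 100
Ratio = 229 / 378 = 0.6058
eta_mech = 0.6058 * 100 = 60.58%


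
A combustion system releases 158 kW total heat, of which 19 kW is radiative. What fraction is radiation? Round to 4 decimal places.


f_rad = Q_rad / Q_total
f_rad = 19 / 158 = 0.1203


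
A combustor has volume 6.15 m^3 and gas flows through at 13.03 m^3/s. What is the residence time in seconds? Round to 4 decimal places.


tau = V / Q_flow
tau = 6.15 / 13.03 = 0.4720 s


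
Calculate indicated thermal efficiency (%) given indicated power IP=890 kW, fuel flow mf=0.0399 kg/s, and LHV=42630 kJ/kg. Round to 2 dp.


eta_ith = (IP / (mf * LHV)) * 100
Denominator = 0.0399 * 42630 = 1700.9370 kW
eta_ith = (890 / 1700.9370) * 100 = 52.32%


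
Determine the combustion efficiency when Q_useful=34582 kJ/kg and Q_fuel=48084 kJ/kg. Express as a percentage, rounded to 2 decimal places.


Efficiency = (Q_useful / Q_fuel) * 100
Efficiency = (34582 / 48084) * 100
Efficiency = 0.7192 * 100 = 71.92%


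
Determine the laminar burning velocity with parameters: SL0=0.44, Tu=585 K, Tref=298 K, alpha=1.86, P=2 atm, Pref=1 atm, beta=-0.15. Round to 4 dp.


SL = SL0 * (Tu/Tref)^alpha * (P/Pref)^beta
T ratio = 585/298 = 1.96308725
(T ratio)^alpha = 1.96308725^1.86 = 3.506450
(P/Pref)^beta = 2^(-0.15) = 0.901250
SL = 0.44 * 3.506450 * 0.901250 = 1.3905 m/s


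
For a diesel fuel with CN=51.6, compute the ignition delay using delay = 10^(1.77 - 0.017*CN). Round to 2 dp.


delay = 10^(1.77 - 0.017*CN)
Exponent = 1.77 - 0.017*51.6 = 0.8928
delay = 10^0.8928 = 7.81 ms


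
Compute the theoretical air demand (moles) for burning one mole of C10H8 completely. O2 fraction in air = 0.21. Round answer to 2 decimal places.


Balanced combustion: C10H8 + 12 O2 -> 10 CO2 + 4 H2O
O2 needed = C + H/4 = 10 + 8/4 = 12.00 moles
Air moles = O2 / 0.21 = 12.00 / 0.21 = 57.14 moles air


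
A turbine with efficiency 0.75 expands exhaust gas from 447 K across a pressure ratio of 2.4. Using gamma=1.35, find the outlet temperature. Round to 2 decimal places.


T_out = T_in * (1 - eta * (1 - PR^(-(gamma-1)/gamma)))
Exponent = -(1.35-1)/1.35 = -0.25925926
PR^exp = 2.4^(-0.25925926) = 0.79694200
Factor = 1 - 0.75*(1 - 0.79694200) = 0.84770650
T_out = 447 * 0.84770650 = 378.92 K


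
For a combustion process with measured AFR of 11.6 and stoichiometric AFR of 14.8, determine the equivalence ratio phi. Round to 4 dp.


phi = AFR_stoich / AFR_actual
phi = 14.8 / 11.6 = 1.2759


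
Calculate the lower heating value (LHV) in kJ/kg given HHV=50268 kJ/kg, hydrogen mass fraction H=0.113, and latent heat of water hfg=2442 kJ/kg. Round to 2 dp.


LHV = HHV - hfg * 9 * H
Water correction = 2442 * 9 * 0.113 = 2483.514 kJ/kg
LHV = 50268 - 2483.514 = 47784.49 kJ/kg


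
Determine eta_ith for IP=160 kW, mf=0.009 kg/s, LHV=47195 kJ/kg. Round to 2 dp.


eta_ith = (IP / (mf * LHV)) * 100
Denominator = 0.009 * 47195 = 424.7550 kW
eta_ith = (160 / 424.7550) * 100 = 37.67%


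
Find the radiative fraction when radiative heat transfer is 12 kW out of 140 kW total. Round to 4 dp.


f_rad = Q_rad / Q_total
f_rad = 12 / 140 = 0.0857


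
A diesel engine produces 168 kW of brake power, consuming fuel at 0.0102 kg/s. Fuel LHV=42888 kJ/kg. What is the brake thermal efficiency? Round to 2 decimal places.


eta_BTE = (BP / (mf * LHV)) * 100
Denominator = 0.0102 * 42888 = 437.4576 kW
eta_BTE = (168 / 437.4576) * 100 = 38.40%


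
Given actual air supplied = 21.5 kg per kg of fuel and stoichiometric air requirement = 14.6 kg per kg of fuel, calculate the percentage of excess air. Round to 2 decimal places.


Excess air = actual - stoichiometric = 21.5 - 14.6 = 6.90 kg/kg fuel
Excess air % = (excess / stoich) * 100 = (6.90 / 14.6) * 100 = 47.26%


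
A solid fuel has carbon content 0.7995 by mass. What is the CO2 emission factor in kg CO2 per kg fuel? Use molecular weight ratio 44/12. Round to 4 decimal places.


EF = C_frac * (M_CO2 / M_C)
EF = 0.7995 * (44/12)
EF = 0.7995 * 3.666667 = 2.9315 kg_CO2/kg_fuel


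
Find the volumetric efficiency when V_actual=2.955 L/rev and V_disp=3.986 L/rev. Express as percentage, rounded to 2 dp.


eta_v = (V_actual / V_disp) * 100
Ratio = 2.955 / 3.986 = 0.7413
eta_v = 0.7413 * 100 = 74.13%


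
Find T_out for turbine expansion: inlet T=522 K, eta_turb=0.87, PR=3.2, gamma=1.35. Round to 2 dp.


T_out = T_in * (1 - eta * (1 - PR^(-(gamma-1)/gamma)))
Exponent = -(1.35-1)/1.35 = -0.25925926
PR^exp = 3.2^(-0.25925926) = 0.73966521
Factor = 1 - 0.87*(1 - 0.73966521) = 0.77350873
T_out = 522 * 0.77350873 = 403.77 K


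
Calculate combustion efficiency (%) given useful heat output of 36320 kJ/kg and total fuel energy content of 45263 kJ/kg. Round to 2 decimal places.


Efficiency = (Q_useful / Q_fuel) * 100
Efficiency = (36320 / 45263) * 100
Efficiency = 0.8024 * 100 = 80.24%
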